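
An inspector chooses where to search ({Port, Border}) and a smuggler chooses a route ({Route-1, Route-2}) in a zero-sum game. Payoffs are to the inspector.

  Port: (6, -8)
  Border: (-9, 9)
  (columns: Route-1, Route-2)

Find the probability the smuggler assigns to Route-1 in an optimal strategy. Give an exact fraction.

Row minima: Port → -8, Border → -9; maximin = -8.
Column maxima: Route-1 → 6, Route-2 → 9; minimax = 6.
-8 ≠ 6, so there is no saddle point; optimal play is mixed.
Let the inspector play Port with probability p. Expected payoff against Route-1: 6p + (-9)(1−p) = 15p − 9; against Route-2: (-8)p + 9(1−p) = −17p + 9.
Setting these equal: 15p − 9 = −17p + 9 ⇒ 32p = 18 ⇒ p = 9/16, and the value is (15)·(9/16) − 9 = -9/16.
For the smuggler: with q = P(Route-1), equating Port's and Border's payoffs gives 14q − 8 = −18q + 9 ⇒ q = 17/32.

17/32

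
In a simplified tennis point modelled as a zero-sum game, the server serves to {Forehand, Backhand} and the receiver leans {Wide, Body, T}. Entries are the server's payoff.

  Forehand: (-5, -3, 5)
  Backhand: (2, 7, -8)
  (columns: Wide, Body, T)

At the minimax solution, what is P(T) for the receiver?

7/20

Row minima: Forehand → -5, Backhand → -8; maximin = -5.
Column maxima: Wide → 2, Body → 7, T → 5; minimax = 2.
-5 ≠ 2, so there is no saddle point; optimal play is mixed.
Body is strictly dominated by Wide (it gives the server strictly more in every row), so the receiver never plays it.
On the remaining 2×2 (Forehand, Backhand vs Wide, T):
Let the server play Forehand with probability p. Expected payoff against Wide: (-5)p + 2(1−p) = −7p + 2; against T: 5p + (-8)(1−p) = 13p − 8.
Setting these equal: −7p + 2 = 13p − 8 ⇒ −20p = -10 ⇒ p = 1/2, and the value is (-7)·(1/2) + 2 = -3/2.
For the receiver: with q = P(Wide), equating Forehand's and Backhand's payoffs gives −10q + 5 = 10q − 8 ⇒ q = 13/20.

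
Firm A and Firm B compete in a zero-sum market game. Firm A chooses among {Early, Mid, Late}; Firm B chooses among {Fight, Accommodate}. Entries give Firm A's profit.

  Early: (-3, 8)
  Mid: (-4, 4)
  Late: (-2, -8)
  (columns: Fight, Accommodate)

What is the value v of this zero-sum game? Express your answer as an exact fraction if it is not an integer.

Row minima: Early → -3, Mid → -4, Late → -8; maximin = -3.
Column maxima: Fight → -2, Accommodate → 8; minimax = -2.
-3 ≠ -2, so there is no saddle point; optimal play is mixed.
Mid is strictly dominated by Early, so Firm A never plays it.
On the remaining 2×2 (Early, Late vs Fight, Accommodate):
Let Firm A play Early with probability p. Expected payoff against Fight: (-3)p + (-2)(1−p) = −p − 2; against Accommodate: 8p + (-8)(1−p) = 16p − 8.
Setting these equal: −p − 2 = 16p − 8 ⇒ −17p = -6 ⇒ p = 6/17, and the value is (-1)·(6/17) − 2 = -40/17.
For Firm B: with q = P(Fight), equating Early's and Late's payoffs gives −11q + 8 = 6q − 8 ⇒ q = 16/17.

-40/17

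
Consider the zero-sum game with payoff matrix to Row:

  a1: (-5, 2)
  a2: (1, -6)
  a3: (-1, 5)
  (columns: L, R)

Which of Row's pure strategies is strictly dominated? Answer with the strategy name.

a1

a3 gives a strictly higher payoff than a1 against every column: -1 > -5, 5 > 2.
So a1 is strictly dominated and Row never plays it.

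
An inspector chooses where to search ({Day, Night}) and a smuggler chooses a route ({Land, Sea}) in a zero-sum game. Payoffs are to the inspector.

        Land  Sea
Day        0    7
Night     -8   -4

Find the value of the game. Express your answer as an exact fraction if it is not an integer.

Row minima: Day → 0, Night → -8; maximin = 0.
Column maxima: Land → 0, Sea → 7; minimax = 0.
Since maximin = minimax = 0, there is a saddle point and the value is 0.

0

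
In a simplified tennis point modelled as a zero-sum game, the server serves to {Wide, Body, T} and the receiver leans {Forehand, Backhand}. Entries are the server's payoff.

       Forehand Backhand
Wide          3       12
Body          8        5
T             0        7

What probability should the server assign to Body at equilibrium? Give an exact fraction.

3/4

Row minima: Wide → 3, Body → 5, T → 0; maximin = 5.
Column maxima: Forehand → 8, Backhand → 12; minimax = 8.
5 ≠ 8, so there is no saddle point; optimal play is mixed.
T is strictly dominated by Wide, so the server never plays it.
On the remaining 2×2 (Wide, Body vs Forehand, Backhand):
Let the server play Wide with probability p. Expected payoff against Forehand: 3p + 8(1−p) = −5p + 8; against Backhand: 12p + 5(1−p) = 7p + 5.
Setting these equal: −5p + 8 = 7p + 5 ⇒ −12p = -3 ⇒ p = 1/4, and the value is (-5)·(1/4) + 8 = 27/4.
For the receiver: with q = P(Forehand), equating Wide's and Body's payoffs gives −9q + 12 = 3q + 5 ⇒ q = 7/12.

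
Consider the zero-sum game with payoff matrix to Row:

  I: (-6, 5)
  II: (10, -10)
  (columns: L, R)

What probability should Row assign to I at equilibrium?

20/31

Row minima: I → -6, II → -10; maximin = -6.
Column maxima: L → 10, R → 5; minimax = 5.
-6 ≠ 5, so there is no saddle point; optimal play is mixed.
Let Row play I with probability p. Expected payoff against L: (-6)p + 10(1−p) = −16p + 10; against R: 5p + (-10)(1−p) = 15p − 10.
Setting these equal: −16p + 10 = 15p − 10 ⇒ −31p = -20 ⇒ p = 20/31, and the value is (-16)·(20/31) + 10 = -10/31.
For Column: with q = P(L), equating I's and II's payoffs gives −11q + 5 = 20q − 10 ⇒ q = 15/31.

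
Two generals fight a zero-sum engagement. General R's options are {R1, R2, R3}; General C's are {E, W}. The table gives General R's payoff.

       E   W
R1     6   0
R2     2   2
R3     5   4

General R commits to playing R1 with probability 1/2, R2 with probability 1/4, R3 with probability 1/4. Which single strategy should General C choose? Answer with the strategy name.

If General C plays E, General R's expected payoff is (1/2)·6 + (1/4)·2 + (1/4)·5 = 19/4.
If General C plays W, General R's expected payoff is (1/2)·0 + (1/4)·2 + (1/4)·4 = 3/2.
General C minimizes General R's payoff; the smallest is 3/2, so the best response is W.

W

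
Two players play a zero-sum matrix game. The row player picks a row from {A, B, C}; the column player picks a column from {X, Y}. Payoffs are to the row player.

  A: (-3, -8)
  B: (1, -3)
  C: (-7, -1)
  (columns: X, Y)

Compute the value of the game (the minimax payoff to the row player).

Row minima: A → -8, B → -3, C → -7; maximin = -3.
Column maxima: X → 1, Y → -1; minimax = -1.
-3 ≠ -1, so there is no saddle point; optimal play is mixed.
A is strictly dominated by B, so the row player never plays it.
On the remaining 2×2 (B, C vs X, Y):
Let the row player play B with probability p. Expected payoff against X: 1p + (-7)(1−p) = 8p − 7; against Y: (-3)p + (-1)(1−p) = −2p − 1.
Setting these equal: 8p − 7 = −2p − 1 ⇒ 10p = 6 ⇒ p = 3/5, and the value is (8)·(3/5) − 7 = -11/5.
For the column player: with q = P(X), equating B's and C's payoffs gives 4q − 3 = −6q − 1 ⇒ q = 1/5.

-11/5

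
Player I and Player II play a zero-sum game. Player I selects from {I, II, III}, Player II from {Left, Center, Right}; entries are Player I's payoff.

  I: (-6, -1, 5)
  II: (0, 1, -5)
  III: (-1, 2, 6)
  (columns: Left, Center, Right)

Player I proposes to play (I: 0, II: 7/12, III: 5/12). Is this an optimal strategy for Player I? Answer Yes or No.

Yes

Against Left this mix gives (7/12)·0 + (5/12)·(-1) = -5/12.
Against Center this mix gives (7/12)·1 + (5/12)·2 = 17/12.
Against Right this mix gives (7/12)·(-5) + (5/12)·6 = -5/12.
All of Player II's active replies (Left, Right) yield -5/12, and no column does worse for Player I. The mix makes Player II indifferent and guarantees -5/12, so it is optimal.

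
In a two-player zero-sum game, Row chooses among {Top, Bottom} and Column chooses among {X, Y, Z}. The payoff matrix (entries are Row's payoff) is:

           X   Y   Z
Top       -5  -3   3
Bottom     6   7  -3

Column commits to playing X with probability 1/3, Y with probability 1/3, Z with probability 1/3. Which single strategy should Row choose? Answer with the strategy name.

Expected payoff of Top: (1/3)·(-5) + (1/3)·(-3) + (1/3)·3 = -5/3.
Expected payoff of Bottom: (1/3)·6 + (1/3)·7 + (1/3)·(-3) = 10/3.
The largest is 10/3, so Row's best response is Bottom.

Bottom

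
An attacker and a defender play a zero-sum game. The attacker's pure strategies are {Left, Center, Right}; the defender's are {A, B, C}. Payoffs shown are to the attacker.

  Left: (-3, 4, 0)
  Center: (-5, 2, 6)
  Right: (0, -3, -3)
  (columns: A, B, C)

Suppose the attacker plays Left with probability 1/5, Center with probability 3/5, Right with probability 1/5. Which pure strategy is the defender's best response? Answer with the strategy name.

A

If the defender plays A, the attacker's expected payoff is (1/5)·(-3) + (3/5)·(-5) + (1/5)·0 = -18/5.
If the defender plays B, the attacker's expected payoff is (1/5)·4 + (3/5)·2 + (1/5)·(-3) = 7/5.
If the defender plays C, the attacker's expected payoff is (1/5)·0 + (3/5)·6 + (1/5)·(-3) = 3.
The defender minimizes the attacker's payoff; the smallest is -18/5, so the best response is A.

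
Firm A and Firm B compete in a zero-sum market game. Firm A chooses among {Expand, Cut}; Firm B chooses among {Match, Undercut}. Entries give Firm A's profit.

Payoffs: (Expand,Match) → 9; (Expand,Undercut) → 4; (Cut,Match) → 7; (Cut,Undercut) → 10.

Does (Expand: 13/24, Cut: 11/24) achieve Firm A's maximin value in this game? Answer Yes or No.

Against Match this mix gives (13/24)·9 + (11/24)·7 = 97/12.
Against Undercut this mix gives (13/24)·4 + (11/24)·10 = 27/4.
Firm B will play Undercut, holding Firm A to 27/4. Shifting weight toward the row that does better against Undercut would raise this floor (the equalizing mix achieves 31/4 against both Undercut and Match), so the proposed strategy is not optimal.

No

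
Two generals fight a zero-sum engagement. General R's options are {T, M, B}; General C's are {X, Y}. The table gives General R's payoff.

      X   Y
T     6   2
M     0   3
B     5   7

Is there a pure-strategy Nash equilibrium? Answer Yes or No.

No

Row minima: T → 2, M → 0, B → 5; maximin = 5.
Column maxima: X → 6, Y → 7; minimax = 6.
5 ≠ 6, so no pure-strategy equilibrium exists.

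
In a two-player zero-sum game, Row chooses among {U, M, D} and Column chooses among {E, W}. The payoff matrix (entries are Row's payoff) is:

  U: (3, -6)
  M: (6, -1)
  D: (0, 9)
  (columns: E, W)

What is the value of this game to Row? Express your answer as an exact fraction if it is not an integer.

Row minima: U → -6, M → -1, D → 0; maximin = 0.
Column maxima: E → 6, W → 9; minimax = 6.
0 ≠ 6, so there is no saddle point; optimal play is mixed.
U is strictly dominated by M, so Row never plays it.
On the remaining 2×2 (M, D vs E, W):
Let Row play M with probability p. Expected payoff against E: 6p + 0(1−p) = 6p; against W: (-1)p + 9(1−p) = −10p + 9.
Setting these equal: 6p = −10p + 9 ⇒ 16p = 9 ⇒ p = 9/16, and the value is (6)·(9/16) = 27/8.
For Column: with q = P(E), equating M's and D's payoffs gives 7q − 1 = −9q + 9 ⇒ q = 5/8.

27/8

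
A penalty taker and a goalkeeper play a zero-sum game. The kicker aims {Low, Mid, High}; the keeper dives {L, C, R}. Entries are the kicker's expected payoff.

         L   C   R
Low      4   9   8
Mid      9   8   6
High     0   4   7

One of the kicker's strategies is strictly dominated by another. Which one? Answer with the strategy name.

Low gives a strictly higher payoff than High against every column: 4 > 0, 9 > 4, 8 > 7.
So High is strictly dominated and the kicker never plays it.

High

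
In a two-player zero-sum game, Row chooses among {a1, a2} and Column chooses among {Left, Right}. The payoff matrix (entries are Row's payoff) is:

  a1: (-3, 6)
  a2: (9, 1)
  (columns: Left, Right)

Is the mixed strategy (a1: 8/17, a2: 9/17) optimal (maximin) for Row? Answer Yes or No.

Against Left this mix gives (8/17)·(-3) + (9/17)·9 = 57/17.
Against Right this mix gives (8/17)·6 + (9/17)·1 = 57/17.
All of Column's active replies (Left, Right) yield 57/17, and no column does worse for Row. The mix makes Column indifferent and guarantees 57/17, so it is optimal.

Yes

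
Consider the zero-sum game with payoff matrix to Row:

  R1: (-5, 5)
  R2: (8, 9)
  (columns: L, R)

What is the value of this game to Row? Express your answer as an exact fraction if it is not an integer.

Row minima: R1 → -5, R2 → 8; maximin = 8.
Column maxima: L → 8, R → 9; minimax = 8.
Since maximin = minimax = 8, there is a saddle point and the value is 8.

8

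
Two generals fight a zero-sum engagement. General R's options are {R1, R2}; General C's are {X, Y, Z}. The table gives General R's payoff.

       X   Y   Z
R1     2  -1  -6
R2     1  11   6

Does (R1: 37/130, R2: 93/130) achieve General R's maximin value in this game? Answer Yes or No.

No

Against X this mix gives (37/130)·2 + (93/130)·1 = 167/130.
Against Y this mix gives (37/130)·(-1) + (93/130)·11 = 493/65.
Against Z this mix gives (37/130)·(-6) + (93/130)·6 = 168/65.
General C will play X, holding General R to 167/130. Shifting weight toward the row that does better against X would raise this floor (the equalizing mix achieves 18/13 against both X and Z), so the proposed strategy is not optimal.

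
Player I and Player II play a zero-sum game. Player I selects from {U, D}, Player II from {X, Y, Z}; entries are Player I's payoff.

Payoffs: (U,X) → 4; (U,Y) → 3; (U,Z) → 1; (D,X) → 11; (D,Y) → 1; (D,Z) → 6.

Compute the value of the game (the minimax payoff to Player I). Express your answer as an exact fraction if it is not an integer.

Row minima: U → 1, D → 1; maximin = 1.
Column maxima: X → 11, Y → 3, Z → 6; minimax = 3.
1 ≠ 3, so there is no saddle point; optimal play is mixed.
X is strictly dominated by Y (it gives Player I strictly more in every row), so Player II never plays it.
On the remaining 2×2 (U, D vs Y, Z):
Let Player I play U with probability p. Expected payoff against Y: 3p + 1(1−p) = 2p + 1; against Z: 1p + 6(1−p) = −5p + 6.
Setting these equal: 2p + 1 = −5p + 6 ⇒ 7p = 5 ⇒ p = 5/7, and the value is (2)·(5/7) + 1 = 17/7.
For Player II: with q = P(Y), equating U's and D's payoffs gives 2q + 1 = −5q + 6 ⇒ q = 5/7.

17/7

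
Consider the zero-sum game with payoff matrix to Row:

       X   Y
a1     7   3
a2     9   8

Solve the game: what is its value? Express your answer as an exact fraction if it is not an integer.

8

Row minima: a1 → 3, a2 → 8; maximin = 8.
Column maxima: X → 9, Y → 8; minimax = 8.
Since maximin = minimax = 8, there is a saddle point and the value is 8.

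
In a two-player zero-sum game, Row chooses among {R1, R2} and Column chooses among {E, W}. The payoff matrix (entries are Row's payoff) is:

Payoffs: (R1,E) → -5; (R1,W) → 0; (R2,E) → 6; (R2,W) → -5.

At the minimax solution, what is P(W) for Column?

11/16

Row minima: R1 → -5, R2 → -5; maximin = -5.
Column maxima: E → 6, W → 0; minimax = 0.
-5 ≠ 0, so there is no saddle point; optimal play is mixed.
Let Row play R1 with probability p. Expected payoff against E: (-5)p + 6(1−p) = −11p + 6; against W: 0p + (-5)(1−p) = 5p − 5.
Setting these equal: −11p + 6 = 5p − 5 ⇒ −16p = -11 ⇒ p = 11/16, and the value is (-11)·(11/16) + 6 = -25/16.
For Column: with q = P(E), equating R1's and R2's payoffs gives −5q = 11q − 5 ⇒ q = 5/16.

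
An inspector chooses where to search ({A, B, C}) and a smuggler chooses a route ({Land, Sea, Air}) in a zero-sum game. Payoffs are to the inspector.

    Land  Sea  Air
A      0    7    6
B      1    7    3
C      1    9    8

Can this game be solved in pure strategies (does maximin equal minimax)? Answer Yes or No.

Yes

Row minima: A → 0, B → 1, C → 1; maximin = 1.
Column maxima: Land → 1, Sea → 9, Air → 8; minimax = 1.
maximin = minimax = 1, so a saddle point exists.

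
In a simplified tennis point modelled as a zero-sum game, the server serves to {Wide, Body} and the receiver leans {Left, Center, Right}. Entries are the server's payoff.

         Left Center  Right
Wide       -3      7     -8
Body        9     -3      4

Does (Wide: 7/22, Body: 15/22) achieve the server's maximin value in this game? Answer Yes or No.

Against Left this mix gives (7/22)·(-3) + (15/22)·9 = 57/11.
Against Center this mix gives (7/22)·7 + (15/22)·(-3) = 2/11.
Against Right this mix gives (7/22)·(-8) + (15/22)·4 = 2/11.
All of the receiver's active replies (Center, Right) yield 2/11, and no column does worse for the server. The mix makes the receiver indifferent and guarantees 2/11, so it is optimal.

Yes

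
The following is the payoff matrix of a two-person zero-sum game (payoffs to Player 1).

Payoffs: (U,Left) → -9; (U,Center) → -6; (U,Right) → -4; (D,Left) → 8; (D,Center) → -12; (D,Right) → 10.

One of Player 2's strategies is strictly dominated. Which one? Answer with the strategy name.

Left holds Player 1's payoff strictly below Right in every row: -9 < -4, 8 < 10.
So Right is strictly dominated for Player 2.

Right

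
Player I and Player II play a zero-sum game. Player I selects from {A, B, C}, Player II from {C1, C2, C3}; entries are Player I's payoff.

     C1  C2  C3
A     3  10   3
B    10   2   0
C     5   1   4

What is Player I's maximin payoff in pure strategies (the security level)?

Row minima: A → 3, B → 0, C → 1.
The best of these is 3.

3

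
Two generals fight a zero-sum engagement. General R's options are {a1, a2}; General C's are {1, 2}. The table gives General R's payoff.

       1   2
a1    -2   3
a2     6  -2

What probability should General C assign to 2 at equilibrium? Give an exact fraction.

8/13

Row minima: a1 → -2, a2 → -2; maximin = -2.
Column maxima: 1 → 6, 2 → 3; minimax = 3.
-2 ≠ 3, so there is no saddle point; optimal play is mixed.
Let General R play a1 with probability p. Expected payoff against 1: (-2)p + 6(1−p) = −8p + 6; against 2: 3p + (-2)(1−p) = 5p − 2.
Setting these equal: −8p + 6 = 5p − 2 ⇒ −13p = -8 ⇒ p = 8/13, and the value is (-8)·(8/13) + 6 = 14/13.
For General C: with q = P(1), equating a1's and a2's payoffs gives −5q + 3 = 8q − 2 ⇒ q = 5/13.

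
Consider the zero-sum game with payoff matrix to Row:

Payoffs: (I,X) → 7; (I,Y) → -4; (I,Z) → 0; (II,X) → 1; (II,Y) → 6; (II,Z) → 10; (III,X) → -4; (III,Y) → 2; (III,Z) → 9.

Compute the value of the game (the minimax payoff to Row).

Row minima: I → -4, II → 1, III → -4; maximin = 1.
Column maxima: X → 7, Y → 6, Z → 10; minimax = 6.
1 ≠ 6, so there is no saddle point; optimal play is mixed.
III is strictly dominated by II, so Row never plays it.
Z is strictly dominated by Y (it gives Row strictly more in every row), so Column never plays it.
On the remaining 2×2 (I, II vs X, Y):
Let Row play I with probability p. Expected payoff against X: 7p + 1(1−p) = 6p + 1; against Y: (-4)p + 6(1−p) = −10p + 6.
Setting these equal: 6p + 1 = −10p + 6 ⇒ 16p = 5 ⇒ p = 5/16, and the value is (6)·(5/16) + 1 = 23/8.
For Column: with q = P(X), equating I's and II's payoffs gives 11q − 4 = −5q + 6 ⇒ q = 5/8.

23/8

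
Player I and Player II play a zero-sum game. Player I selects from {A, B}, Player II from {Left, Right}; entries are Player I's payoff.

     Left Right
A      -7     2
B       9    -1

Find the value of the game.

Row minima: A → -7, B → -1; maximin = -1.
Column maxima: Left → 9, Right → 2; minimax = 2.
-1 ≠ 2, so there is no saddle point; optimal play is mixed.
Let Player I play A with probability p. Expected payoff against Left: (-7)p + 9(1−p) = −16p + 9; against Right: 2p + (-1)(1−p) = 3p − 1.
Setting these equal: −16p + 9 = 3p − 1 ⇒ −19p = -10 ⇒ p = 10/19, and the value is (-16)·(10/19) + 9 = 11/19.
For Player II: with q = P(Left), equating A's and B's payoffs gives −9q + 2 = 10q − 1 ⇒ q = 3/19.

11/19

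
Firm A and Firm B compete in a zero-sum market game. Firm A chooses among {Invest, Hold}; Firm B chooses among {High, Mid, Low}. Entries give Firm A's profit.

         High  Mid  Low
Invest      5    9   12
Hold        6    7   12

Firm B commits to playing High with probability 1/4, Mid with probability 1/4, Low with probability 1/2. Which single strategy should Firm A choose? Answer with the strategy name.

Expected payoff of Invest: (1/4)·5 + (1/4)·9 + (1/2)·12 = 19/2.
Expected payoff of Hold: (1/4)·6 + (1/4)·7 + (1/2)·12 = 37/4.
The largest is 19/2, so Firm A's best response is Invest.

Invest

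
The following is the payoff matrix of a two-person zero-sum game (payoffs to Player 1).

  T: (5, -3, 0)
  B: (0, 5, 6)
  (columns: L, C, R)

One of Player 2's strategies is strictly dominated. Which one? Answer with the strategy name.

R

C holds Player 1's payoff strictly below R in every row: -3 < 0, 5 < 6.
So R is strictly dominated for Player 2.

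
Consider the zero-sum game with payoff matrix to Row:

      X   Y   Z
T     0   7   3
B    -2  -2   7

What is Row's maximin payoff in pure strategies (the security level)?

0

Row minima: T → 0, B → -2.
The best of these is 0.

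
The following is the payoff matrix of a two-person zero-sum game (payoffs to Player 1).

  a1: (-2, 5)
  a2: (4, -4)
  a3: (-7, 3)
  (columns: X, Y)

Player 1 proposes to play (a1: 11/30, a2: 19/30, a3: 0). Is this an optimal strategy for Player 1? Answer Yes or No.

No

Against X this mix gives (11/30)·(-2) + (19/30)·4 = 9/5.
Against Y this mix gives (11/30)·5 + (19/30)·(-4) = -7/10.
Player 2 will play Y, holding Player 1 to -7/10. Shifting weight toward the row that does better against Y would raise this floor (the equalizing mix achieves 4/5 against both Y and X), so the proposed strategy is not optimal.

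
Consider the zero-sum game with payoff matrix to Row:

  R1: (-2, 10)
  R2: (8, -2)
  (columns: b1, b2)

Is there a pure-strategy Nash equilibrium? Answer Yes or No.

Row minima: R1 → -2, R2 → -2; maximin = -2.
Column maxima: b1 → 8, b2 → 10; minimax = 8.
-2 ≠ 8, so no pure-strategy equilibrium exists.

No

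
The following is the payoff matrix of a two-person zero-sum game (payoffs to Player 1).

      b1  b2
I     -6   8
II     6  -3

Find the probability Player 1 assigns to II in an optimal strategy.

Row minima: I → -6, II → -3; maximin = -3.
Column maxima: b1 → 6, b2 → 8; minimax = 6.
-3 ≠ 6, so there is no saddle point; optimal play is mixed.
Let Player 1 play I with probability p. Expected payoff against b1: (-6)p + 6(1−p) = −12p + 6; against b2: 8p + (-3)(1−p) = 11p − 3.
Setting these equal: −12p + 6 = 11p − 3 ⇒ −23p = -9 ⇒ p = 9/23, and the value is (-12)·(9/23) + 6 = 30/23.
For Player 2: with q = P(b1), equating I's and II's payoffs gives −14q + 8 = 9q − 3 ⇒ q = 11/23.

14/23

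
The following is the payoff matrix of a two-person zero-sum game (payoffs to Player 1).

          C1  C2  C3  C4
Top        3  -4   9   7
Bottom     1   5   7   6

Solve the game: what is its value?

19/11

Row minima: Top → -4, Bottom → 1; maximin = 1.
Column maxima: C1 → 3, C2 → 5, C3 → 9, C4 → 7; minimax = 3.
1 ≠ 3, so there is no saddle point; optimal play is mixed.
C3 is strictly dominated by C1 (it gives Player 1 strictly more in every row), so Player 2 never plays it.
C4 is strictly dominated by C1 (it gives Player 1 strictly more in every row), so Player 2 never plays it.
On the remaining 2×2 (Top, Bottom vs C1, C2):
Let Player 1 play Top with probability p. Expected payoff against C1: 3p + 1(1−p) = 2p + 1; against C2: (-4)p + 5(1−p) = −9p + 5.
Setting these equal: 2p + 1 = −9p + 5 ⇒ 11p = 4 ⇒ p = 4/11, and the value is (2)·(4/11) + 1 = 19/11.
For Player 2: with q = P(C1), equating Top's and Bottom's payoffs gives 7q − 4 = −4q + 5 ⇒ q = 9/11.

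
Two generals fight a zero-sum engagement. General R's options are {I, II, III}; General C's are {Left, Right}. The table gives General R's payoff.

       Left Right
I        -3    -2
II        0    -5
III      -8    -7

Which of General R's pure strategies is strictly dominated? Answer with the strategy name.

III

I gives a strictly higher payoff than III against every column: -3 > -8, -2 > -7.
So III is strictly dominated and General R never plays it.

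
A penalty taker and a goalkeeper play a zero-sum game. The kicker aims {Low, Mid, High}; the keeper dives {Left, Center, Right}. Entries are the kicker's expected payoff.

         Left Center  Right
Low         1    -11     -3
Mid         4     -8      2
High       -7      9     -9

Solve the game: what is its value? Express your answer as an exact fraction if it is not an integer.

-27/14

Row minima: Low → -11, Mid → -8, High → -9; maximin = -8.
Column maxima: Left → 4, Center → 9, Right → 2; minimax = 2.
-8 ≠ 2, so there is no saddle point; optimal play is mixed.
Low is strictly dominated by Mid, so the kicker never plays it.
Left is strictly dominated by Right (it gives the kicker strictly more in every row), so the keeper never plays it.
On the remaining 2×2 (Mid, High vs Center, Right):
Let the kicker play Mid with probability p. Expected payoff against Center: (-8)p + 9(1−p) = −17p + 9; against Right: 2p + (-9)(1−p) = 11p − 9.
Setting these equal: −17p + 9 = 11p − 9 ⇒ −28p = -18 ⇒ p = 9/14, and the value is (-17)·(9/14) + 9 = -27/14.
For the keeper: with q = P(Center), equating Mid's and High's payoffs gives −10q + 2 = 18q − 9 ⇒ q = 11/28.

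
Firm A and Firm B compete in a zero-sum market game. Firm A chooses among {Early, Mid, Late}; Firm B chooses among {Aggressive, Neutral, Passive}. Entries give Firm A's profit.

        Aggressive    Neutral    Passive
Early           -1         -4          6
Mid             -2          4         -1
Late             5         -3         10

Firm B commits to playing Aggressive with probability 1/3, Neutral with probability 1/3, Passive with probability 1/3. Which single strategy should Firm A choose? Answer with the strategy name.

Late

Expected payoff of Early: (1/3)·(-1) + (1/3)·(-4) + (1/3)·6 = 1/3.
Expected payoff of Mid: (1/3)·(-2) + (1/3)·4 + (1/3)·(-1) = 1/3.
Expected payoff of Late: (1/3)·5 + (1/3)·(-3) + (1/3)·10 = 4.
The largest is 4, so Firm A's best response is Late.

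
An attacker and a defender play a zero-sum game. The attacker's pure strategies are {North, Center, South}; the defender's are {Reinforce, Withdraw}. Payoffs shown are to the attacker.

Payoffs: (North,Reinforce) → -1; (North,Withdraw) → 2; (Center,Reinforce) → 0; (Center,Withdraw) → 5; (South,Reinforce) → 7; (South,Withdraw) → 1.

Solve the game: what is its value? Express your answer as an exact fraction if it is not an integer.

35/11

Row minima: North → -1, Center → 0, South → 1; maximin = 1.
Column maxima: Reinforce → 7, Withdraw → 5; minimax = 5.
1 ≠ 5, so there is no saddle point; optimal play is mixed.
North is strictly dominated by Center, so the attacker never plays it.
On the remaining 2×2 (Center, South vs Reinforce, Withdraw):
Let the attacker play Center with probability p. Expected payoff against Reinforce: 0p + 7(1−p) = −7p + 7; against Withdraw: 5p + 1(1−p) = 4p + 1.
Setting these equal: −7p + 7 = 4p + 1 ⇒ −11p = -6 ⇒ p = 6/11, and the value is (-7)·(6/11) + 7 = 35/11.
For the defender: with q = P(Reinforce), equating Center's and South's payoffs gives −5q + 5 = 6q + 1 ⇒ q = 4/11.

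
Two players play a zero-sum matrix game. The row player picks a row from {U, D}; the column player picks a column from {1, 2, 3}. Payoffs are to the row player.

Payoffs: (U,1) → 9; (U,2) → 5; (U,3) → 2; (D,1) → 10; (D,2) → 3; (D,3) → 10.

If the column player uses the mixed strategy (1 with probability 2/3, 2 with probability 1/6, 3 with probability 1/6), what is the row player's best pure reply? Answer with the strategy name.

Expected payoff of U: (2/3)·9 + (1/6)·5 + (1/6)·2 = 43/6.
Expected payoff of D: (2/3)·10 + (1/6)·3 + (1/6)·10 = 53/6.
The largest is 53/6, so the row player's best response is D.

D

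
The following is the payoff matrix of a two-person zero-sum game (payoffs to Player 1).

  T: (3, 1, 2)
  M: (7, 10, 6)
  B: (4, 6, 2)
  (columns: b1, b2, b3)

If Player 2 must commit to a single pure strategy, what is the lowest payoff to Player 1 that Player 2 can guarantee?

6

Column maxima: b1 → 7, b2 → 10, b3 → 6.
The smallest of these is 6.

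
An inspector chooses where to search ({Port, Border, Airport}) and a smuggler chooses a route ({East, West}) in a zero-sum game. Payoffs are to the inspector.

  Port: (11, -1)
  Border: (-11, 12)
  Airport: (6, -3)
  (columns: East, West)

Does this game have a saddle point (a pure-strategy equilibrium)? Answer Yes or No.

No

Row minima: Port → -1, Border → -11, Airport → -3; maximin = -1.
Column maxima: East → 11, West → 12; minimax = 11.
-1 ≠ 11, so no pure-strategy equilibrium exists.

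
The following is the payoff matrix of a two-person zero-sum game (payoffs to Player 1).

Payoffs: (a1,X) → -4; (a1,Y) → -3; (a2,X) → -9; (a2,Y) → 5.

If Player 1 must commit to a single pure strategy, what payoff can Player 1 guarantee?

Row minima: a1 → -4, a2 → -9.
The best of these is -4.

-4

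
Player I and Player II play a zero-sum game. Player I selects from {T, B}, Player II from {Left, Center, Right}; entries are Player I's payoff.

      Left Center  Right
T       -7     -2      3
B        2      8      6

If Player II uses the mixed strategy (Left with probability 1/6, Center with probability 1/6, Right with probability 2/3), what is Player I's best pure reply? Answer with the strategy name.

B

Expected payoff of T: (1/6)·(-7) + (1/6)·(-2) + (2/3)·3 = 1/2.
Expected payoff of B: (1/6)·2 + (1/6)·8 + (2/3)·6 = 17/3.
The largest is 17/3, so Player I's best response is B.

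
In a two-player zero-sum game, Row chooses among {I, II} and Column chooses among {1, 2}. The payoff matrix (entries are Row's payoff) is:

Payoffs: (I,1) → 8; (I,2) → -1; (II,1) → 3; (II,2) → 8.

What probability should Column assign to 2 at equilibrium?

5/14

Row minima: I → -1, II → 3; maximin = 3.
Column maxima: 1 → 8, 2 → 8; minimax = 8.
3 ≠ 8, so there is no saddle point; optimal play is mixed.
Let Row play I with probability p. Expected payoff against 1: 8p + 3(1−p) = 5p + 3; against 2: (-1)p + 8(1−p) = −9p + 8.
Setting these equal: 5p + 3 = −9p + 8 ⇒ 14p = 5 ⇒ p = 5/14, and the value is (5)·(5/14) + 3 = 67/14.
For Column: with q = P(1), equating I's and II's payoffs gives 9q − 1 = −5q + 8 ⇒ q = 9/14.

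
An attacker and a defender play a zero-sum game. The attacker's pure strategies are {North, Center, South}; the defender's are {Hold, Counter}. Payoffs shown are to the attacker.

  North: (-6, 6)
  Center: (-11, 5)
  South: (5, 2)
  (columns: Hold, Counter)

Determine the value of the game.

Row minima: North → -6, Center → -11, South → 2; maximin = 2.
Column maxima: Hold → 5, Counter → 6; minimax = 5.
2 ≠ 5, so there is no saddle point; optimal play is mixed.
Center is strictly dominated by North, so the attacker never plays it.
On the remaining 2×2 (North, South vs Hold, Counter):
Let the attacker play North with probability p. Expected payoff against Hold: (-6)p + 5(1−p) = −11p + 5; against Counter: 6p + 2(1−p) = 4p + 2.
Setting these equal: −11p + 5 = 4p + 2 ⇒ −15p = -3 ⇒ p = 1/5, and the value is (-11)·(1/5) + 5 = 14/5.
For the defender: with q = P(Hold), equating North's and South's payoffs gives −12q + 6 = 3q + 2 ⇒ q = 4/15.

14/5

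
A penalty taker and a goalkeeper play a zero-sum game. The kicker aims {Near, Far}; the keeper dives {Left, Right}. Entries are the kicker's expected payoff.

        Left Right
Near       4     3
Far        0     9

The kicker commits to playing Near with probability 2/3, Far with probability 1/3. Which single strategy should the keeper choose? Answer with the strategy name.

If the keeper plays Left, the kicker's expected payoff is (2/3)·4 + (1/3)·0 = 8/3.
If the keeper plays Right, the kicker's expected payoff is (2/3)·3 + (1/3)·9 = 5.
The keeper minimizes the kicker's payoff; the smallest is 8/3, so the best response is Left.

Left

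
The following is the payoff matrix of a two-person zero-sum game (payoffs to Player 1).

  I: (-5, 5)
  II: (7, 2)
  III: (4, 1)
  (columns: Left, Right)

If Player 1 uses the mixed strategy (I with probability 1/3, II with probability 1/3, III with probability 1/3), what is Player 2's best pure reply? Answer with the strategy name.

Left

If Player 2 plays Left, Player 1's expected payoff is (1/3)·(-5) + (1/3)·7 + (1/3)·4 = 2.
If Player 2 plays Right, Player 1's expected payoff is (1/3)·5 + (1/3)·2 + (1/3)·1 = 8/3.
Player 2 minimizes Player 1's payoff; the smallest is 2, so the best response is Left.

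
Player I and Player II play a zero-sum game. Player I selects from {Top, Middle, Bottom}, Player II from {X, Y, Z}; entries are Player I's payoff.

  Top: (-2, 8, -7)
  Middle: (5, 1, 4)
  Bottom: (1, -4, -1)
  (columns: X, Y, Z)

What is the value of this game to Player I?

13/6

Row minima: Top → -7, Middle → 1, Bottom → -4; maximin = 1.
Column maxima: X → 5, Y → 8, Z → 4; minimax = 4.
1 ≠ 4, so there is no saddle point; optimal play is mixed.
Bottom is strictly dominated by Middle, so Player I never plays it.
X is strictly dominated by Z (it gives Player I strictly more in every row), so Player II never plays it.
On the remaining 2×2 (Top, Middle vs Y, Z):
Let Player I play Top with probability p. Expected payoff against Y: 8p + 1(1−p) = 7p + 1; against Z: (-7)p + 4(1−p) = −11p + 4.
Setting these equal: 7p + 1 = −11p + 4 ⇒ 18p = 3 ⇒ p = 1/6, and the value is (7)·(1/6) + 1 = 13/6.
For Player II: with q = P(Y), equating Top's and Middle's payoffs gives 15q − 7 = −3q + 4 ⇒ q = 11/18.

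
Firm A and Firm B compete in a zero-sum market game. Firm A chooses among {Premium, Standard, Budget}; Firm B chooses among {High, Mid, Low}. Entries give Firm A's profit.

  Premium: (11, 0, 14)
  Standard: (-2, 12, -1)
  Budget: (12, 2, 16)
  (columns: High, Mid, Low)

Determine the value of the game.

Row minima: Premium → 0, Standard → -2, Budget → 2; maximin = 2.
Column maxima: High → 12, Mid → 12, Low → 16; minimax = 12.
2 ≠ 12, so there is no saddle point; optimal play is mixed.
Premium is strictly dominated by Budget, so Firm A never plays it.
Low is strictly dominated by High (it gives Firm A strictly more in every row), so Firm B never plays it.
On the remaining 2×2 (Standard, Budget vs High, Mid):
Let Firm A play Standard with probability p. Expected payoff against High: (-2)p + 12(1−p) = −14p + 12; against Mid: 12p + 2(1−p) = 10p + 2.
Setting these equal: −14p + 12 = 10p + 2 ⇒ −24p = -10 ⇒ p = 5/12, and the value is (-14)·(5/12) + 12 = 37/6.
For Firm B: with q = P(High), equating Standard's and Budget's payoffs gives −14q + 12 = 10q + 2 ⇒ q = 5/12.

37/6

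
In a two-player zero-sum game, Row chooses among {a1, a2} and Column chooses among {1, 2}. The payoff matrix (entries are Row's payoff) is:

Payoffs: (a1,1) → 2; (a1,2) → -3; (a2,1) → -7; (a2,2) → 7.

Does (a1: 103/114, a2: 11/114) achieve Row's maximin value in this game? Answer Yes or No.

No

Against 1 this mix gives (103/114)·2 + (11/114)·(-7) = 43/38.
Against 2 this mix gives (103/114)·(-3) + (11/114)·7 = -116/57.
Column will play 2, holding Row to -116/57. Shifting weight toward the row that does better against 2 would raise this floor (the equalizing mix achieves -7/19 against both 2 and 1), so the proposed strategy is not optimal.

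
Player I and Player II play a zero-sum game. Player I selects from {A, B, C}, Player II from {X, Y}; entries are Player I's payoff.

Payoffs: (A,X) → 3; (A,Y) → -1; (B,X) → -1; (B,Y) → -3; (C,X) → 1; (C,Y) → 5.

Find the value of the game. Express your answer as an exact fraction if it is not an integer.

2

Row minima: A → -1, B → -3, C → 1; maximin = 1.
Column maxima: X → 3, Y → 5; minimax = 3.
1 ≠ 3, so there is no saddle point; optimal play is mixed.
B is strictly dominated by A, so Player I never plays it.
On the remaining 2×2 (A, C vs X, Y):
Let Player I play A with probability p. Expected payoff against X: 3p + 1(1−p) = 2p + 1; against Y: (-1)p + 5(1−p) = −6p + 5.
Setting these equal: 2p + 1 = −6p + 5 ⇒ 8p = 4 ⇒ p = 1/2, and the value is (2)·(1/2) + 1 = 2.
For Player II: with q = P(X), equating A's and C's payoffs gives 4q − 1 = −4q + 5 ⇒ q = 3/4.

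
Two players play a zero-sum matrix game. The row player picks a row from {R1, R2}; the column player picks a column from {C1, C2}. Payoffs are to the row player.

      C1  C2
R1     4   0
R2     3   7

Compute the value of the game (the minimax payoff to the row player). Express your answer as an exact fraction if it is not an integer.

Row minima: R1 → 0, R2 → 3; maximin = 3.
Column maxima: C1 → 4, C2 → 7; minimax = 4.
3 ≠ 4, so there is no saddle point; optimal play is mixed.
Let the row player play R1 with probability p. Expected payoff against C1: 4p + 3(1−p) = p + 3; against C2: 0p + 7(1−p) = −7p + 7.
Setting these equal: p + 3 = −7p + 7 ⇒ 8p = 4 ⇒ p = 1/2, and the value is (1)·(1/2) + 3 = 7/2.
For the column player: with q = P(C1), equating R1's and R2's payoffs gives 4q = −4q + 7 ⇒ q = 7/8.

7/2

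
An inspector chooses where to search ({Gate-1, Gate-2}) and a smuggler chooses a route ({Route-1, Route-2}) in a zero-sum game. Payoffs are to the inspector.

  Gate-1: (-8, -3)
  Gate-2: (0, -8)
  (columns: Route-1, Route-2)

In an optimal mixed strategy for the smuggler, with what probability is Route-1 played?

5/13

Row minima: Gate-1 → -8, Gate-2 → -8; maximin = -8.
Column maxima: Route-1 → 0, Route-2 → -3; minimax = -3.
-8 ≠ -3, so there is no saddle point; optimal play is mixed.
Let the inspector play Gate-1 with probability p. Expected payoff against Route-1: (-8)p + 0(1−p) = −8p; against Route-2: (-3)p + (-8)(1−p) = 5p − 8.
Setting these equal: −8p = 5p − 8 ⇒ −13p = -8 ⇒ p = 8/13, and the value is (-8)·(8/13) = -64/13.
For the smuggler: with q = P(Route-1), equating Gate-1's and Gate-2's payoffs gives −5q − 3 = 8q − 8 ⇒ q = 5/13.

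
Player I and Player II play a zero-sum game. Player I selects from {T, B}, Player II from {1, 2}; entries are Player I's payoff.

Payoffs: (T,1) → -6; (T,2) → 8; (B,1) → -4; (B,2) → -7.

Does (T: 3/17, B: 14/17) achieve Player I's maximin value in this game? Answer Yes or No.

Yes

Against 1 this mix gives (3/17)·(-6) + (14/17)·(-4) = -74/17.
Against 2 this mix gives (3/17)·8 + (14/17)·(-7) = -74/17.
All of Player II's active replies (1, 2) yield -74/17, and no column does worse for Player I. The mix makes Player II indifferent and guarantees -74/17, so it is optimal.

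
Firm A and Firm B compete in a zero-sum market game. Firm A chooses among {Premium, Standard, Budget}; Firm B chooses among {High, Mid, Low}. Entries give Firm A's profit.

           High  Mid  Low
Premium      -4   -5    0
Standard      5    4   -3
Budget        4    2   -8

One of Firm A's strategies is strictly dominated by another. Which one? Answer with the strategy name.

Budget

Standard gives a strictly higher payoff than Budget against every column: 5 > 4, 4 > 2, -3 > -8.
So Budget is strictly dominated and Firm A never plays it.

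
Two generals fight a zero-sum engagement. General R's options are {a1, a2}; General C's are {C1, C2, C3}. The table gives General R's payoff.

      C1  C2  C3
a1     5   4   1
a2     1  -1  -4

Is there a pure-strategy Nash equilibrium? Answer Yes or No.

Yes

Row minima: a1 → 1, a2 → -4; maximin = 1.
Column maxima: C1 → 5, C2 → 4, C3 → 1; minimax = 1.
maximin = minimax = 1, so a saddle point exists.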